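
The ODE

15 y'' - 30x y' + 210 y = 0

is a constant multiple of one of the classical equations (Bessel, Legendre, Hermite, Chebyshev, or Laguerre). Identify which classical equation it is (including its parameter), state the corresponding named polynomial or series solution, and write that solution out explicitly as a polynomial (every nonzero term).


All three coefficients share the factor 15; dividing through by 15 gives  y'' - 2x y' + 14 y = 0.
This matches the Hermite equation y'' - 2x y' + 2n y = 0 with 2n = 14, so n = 7; the polynomial solution is H_7(x).
With y = sum_k a_k x^k, matching x^k gives (k+2)(k+1) a_{k+2} = 2(k - n) a_k = 2(k - 7) a_k. The right side vanishes at k = 7, so the series with the parity of 7 terminates at degree 7.
Standard normalization: leading coefficient of H_n is 2^n, so a_7 = 2^7 = 128. Work downward with a_k = (k+1)(k+2) a_{k+2} / (2(k - n)):
  a_5 = (6)(7)(128) / (2(5 - 7)) = 5376/(-4) = -1344
  a_3 = (4)(5)(-1344) / (2(3 - 7)) = -26880/(-8) = 3360
  a_1 = (2)(3)(3360) / (2(1 - 7)) = 20160/(-12) = -1680
Hence H_7(x) = 128 x^7 - 1344 x^5 + 3360 x^3 - 1680 x.

H_7(x); series = 128 x^7 - 1344 x^5 + 3360 x^3 - 1680 x


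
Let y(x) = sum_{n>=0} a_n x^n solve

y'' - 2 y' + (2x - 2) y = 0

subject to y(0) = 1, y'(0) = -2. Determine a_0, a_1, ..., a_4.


Ansatz: y(x) = sum_{n>=0} a_n x^n, so y'(x) = sum_{n>=1} n a_n x^(n-1) and y''(x) = sum_{n>=2} n(n-1) a_n x^(n-2).
Substitute into P(x) y'' + Q(x) y' + R(x) y = 0 with P(x) = 1, Q(x) = -2, R(x) = 2x - 2, and match powers of x.
Initial conditions: a_0 = 1, a_1 = -2.
Setting the coefficient of each power of x to zero and solving order by order (substituting the coefficients already found):
  x^0: 2 a_2 - 2 a_1 - 2 a_0 = 0  ->  2 a_2 = 2 a_1 + 2 a_0 = -2  ->  a_2 = -1
  x^1: 6 a_3 - 4 a_2 - 2 a_1 + 2 a_0 = 0  ->  6 a_3 = 4 a_2 + 2 a_1 - 2 a_0 = -10  ->  a_3 = -5/3
  x^2: 12 a_4 - 6 a_3 - 2 a_2 + 2 a_1 = 0  ->  12 a_4 = 6 a_3 + 2 a_2 - 2 a_1 = -8  ->  a_4 = -2/3
Truncated series: y(x) = 1 - 2 x - x^2 - (5/3) x^3 - (2/3) x^4 + O(x^5).

a_0 = 1; a_1 = -2; a_2 = -1; a_3 = -5/3; a_4 = -2/3


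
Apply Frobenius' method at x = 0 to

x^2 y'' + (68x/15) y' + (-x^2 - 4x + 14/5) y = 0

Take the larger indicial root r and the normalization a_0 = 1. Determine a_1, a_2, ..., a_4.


Write in Frobenius form y'' + (p(x)/x) y' + (q(x)/x^2) y = 0:
  p(x) = 68/15,  q(x) = -x^2 - 4x + 14/5.
Indicial equation: r(r-1) + (68/15) r + (14/5) = 0 -> roots r_1 = -6/5, r_2 = -7/3.
Take r = r_1 = -6/5. Let y(x) = x^r sum_{n>=0} a_n x^n with a_0 = 1.
Substitute y = x^r sum a_n x^n and match x^{r+n}. The recurrence is
  D(n) a_n - 4 a_{n-1} - 1 a_{n-2} = 0,  where D(n) = (r+n)(r+n-1) + (68/15)(r+n) + (14/5).
  a_n = [4 a_{n-1} + 1 a_{n-2}] / D(n).
Since the indicial polynomial factors as (r - r_1)(r - r_2), D(n) = (r_1 + n - r_1)(r_1 + n - r_2) = n(n + 17/15).
Evaluating step by step (a_0 = 1):
  n = 1: D(1) = 1(1 + 17/15) = 32/15; numerator = 4(1) = 4; a_1 = (4)/(32/15) = 15/8
  n = 2: D(2) = 2(2 + 17/15) = 94/15; numerator = 4(15/8) + 1(1) = 17/2; a_2 = (17/2)/(94/15) = 255/188
  n = 3: D(3) = 3(3 + 17/15) = 62/5; numerator = 4(255/188) + 1(15/8) = 2745/376; a_3 = (2745/376)/(62/5) = 13725/23312
  n = 4: D(4) = 4(4 + 17/15) = 308/15; numerator = 4(13725/23312) + 1(255/188) = 10815/2914; a_4 = (10815/2914)/(308/15) = 23175/128216

r = -6/5; a_0 = 1; a_1 = 15/8; a_2 = 255/188; a_3 = 13725/23312; a_4 = 23175/128216


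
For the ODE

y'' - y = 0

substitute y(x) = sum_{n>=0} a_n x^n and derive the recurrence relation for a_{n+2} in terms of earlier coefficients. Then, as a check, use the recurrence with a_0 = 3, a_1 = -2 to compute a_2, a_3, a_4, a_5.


Substitute y = sum_n a_n x^n into y'' + (const) y = 0.
y''(x) = sum_{n>=0} (n+2)(n+1) a_{n+2} x^n.
The ODE becomes sum_n [(n+2)(n+1) a_{n+2} - 1 a_n] x^n = 0.
Setting each coefficient to zero gives the recurrence:
  (n+2)(n+1) a_{n+2} - 1 a_n = 0,
  a_{n+2} = 1 / ((n+1)(n+2)) a_n.

Check with a_0 = 3, a_1 = -2 (apply the recurrence for n = 0, 1, 2, 3): a_0 = 3, a_1 = -2, a_2 = 3/2, a_3 = -1/3, a_4 = 1/8, a_5 = -1/60.

a_{n+2} = 1/((n+1)(n+2)) * a_n; check: a_0 = 3, a_1 = -2, a_2 = 3/2, a_3 = -1/3, a_4 = 1/8, a_5 = -1/60


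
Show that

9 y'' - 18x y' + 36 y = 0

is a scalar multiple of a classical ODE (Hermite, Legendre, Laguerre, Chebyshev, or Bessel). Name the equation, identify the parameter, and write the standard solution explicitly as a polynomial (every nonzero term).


All three coefficients share the factor 9; dividing through by 9 gives  y'' - 2x y' + 4 y = 0.
This matches the Hermite equation y'' - 2x y' + 2n y = 0 with 2n = 4, so n = 2; the polynomial solution is H_2(x).
With y = sum_k a_k x^k, matching x^k gives (k+2)(k+1) a_{k+2} = 2(k - n) a_k = 2(k - 2) a_k. The right side vanishes at k = 2, so the series with the parity of 2 terminates at degree 2.
Standard normalization: leading coefficient of H_n is 2^n, so a_2 = 2^2 = 4. Work downward with a_k = (k+1)(k+2) a_{k+2} / (2(k - n)):
  a_0 = (1)(2)(4) / (2(0 - 2)) = 8/(-4) = -2
Hence H_2(x) = 4 x^2 - 2.

H_2(x); series = 4 x^2 - 2


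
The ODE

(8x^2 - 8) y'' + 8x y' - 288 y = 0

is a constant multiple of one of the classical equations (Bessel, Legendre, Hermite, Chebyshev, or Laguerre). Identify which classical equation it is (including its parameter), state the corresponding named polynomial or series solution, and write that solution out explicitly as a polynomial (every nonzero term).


All three coefficients share the factor -8; dividing through by -8 gives  (1 - x^2) y'' - x y' + 36 y = 0.
This matches the Chebyshev equation (1 - x^2) y'' - x y' + n^2 y = 0 (note the -x y' term, not -2x y') with n^2 = 36, so n = 6; the polynomial solution is T_6(x).
With y = sum_k a_k x^k, matching x^k gives (k+2)(k+1) a_{k+2} = (k^2 - n^2) a_k = (k - 6)(k + 6) a_k. The right side vanishes at k = 6, so the series with the parity of 6 terminates at degree 6.
Standard normalization: leading coefficient of T_n is 2^(n-1), so a_6 = 2^5 = 32. Work downward with a_k = (k+1)(k+2) a_{k+2} / ((k - 6)(k + 6)):
  a_4 = (5)(6)(32) / ((4 - 6)(4 + 6)) = 960/(-20) = -48
  a_2 = (3)(4)(-48) / ((2 - 6)(2 + 6)) = -576/(-32) = 18
  a_0 = (1)(2)(18) / ((0 - 6)(0 + 6)) = 36/(-36) = -1
Hence T_6(x) = 32 x^6 - 48 x^4 + 18 x^2 - 1.

T_6(x); series = 32 x^6 - 48 x^4 + 18 x^2 - 1


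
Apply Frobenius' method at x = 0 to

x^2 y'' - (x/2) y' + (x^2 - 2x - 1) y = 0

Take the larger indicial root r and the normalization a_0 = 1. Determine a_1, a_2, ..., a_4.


Write in Frobenius form y'' + (p(x)/x) y' + (q(x)/x^2) y = 0:
  p(x) = -1/2,  q(x) = x^2 - 2x - 1.
Indicial equation: r(r-1) + (-1/2) r + (-1) = 0 -> roots r_1 = 2, r_2 = -1/2.
Take r = r_1 = 2. Let y(x) = x^r sum_{n>=0} a_n x^n with a_0 = 1.
Substitute y = x^r sum a_n x^n and match x^{r+n}. The recurrence is
  D(n) a_n - 2 a_{n-1} + 1 a_{n-2} = 0,  where D(n) = (r+n)(r+n-1) + (-1/2)(r+n) + (-1).
  a_n = [2 a_{n-1} - 1 a_{n-2}] / D(n).
Since the indicial polynomial factors as (r - r_1)(r - r_2), D(n) = (r_1 + n - r_1)(r_1 + n - r_2) = n(n + 5/2).
Evaluating step by step (a_0 = 1):
  n = 1: D(1) = 1(1 + 5/2) = 7/2; numerator = 2(1) = 2; a_1 = (2)/(7/2) = 4/7
  n = 2: D(2) = 2(2 + 5/2) = 9; numerator = 2(4/7) - 1(1) = 1/7; a_2 = (1/7)/(9) = 1/63
  n = 3: D(3) = 3(3 + 5/2) = 33/2; numerator = 2(1/63) - 1(4/7) = -34/63; a_3 = (-34/63)/(33/2) = -68/2079
  n = 4: D(4) = 4(4 + 5/2) = 26; numerator = 2(-68/2079) - 1(1/63) = -169/2079; a_4 = (-169/2079)/(26) = -13/4158

r = 2; a_0 = 1; a_1 = 4/7; a_2 = 1/63; a_3 = -68/2079; a_4 = -13/4158


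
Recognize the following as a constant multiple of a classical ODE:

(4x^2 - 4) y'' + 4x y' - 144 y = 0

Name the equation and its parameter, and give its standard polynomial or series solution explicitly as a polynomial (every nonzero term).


All three coefficients share the factor -4; dividing through by -4 gives  (1 - x^2) y'' - x y' + 36 y = 0.
This matches the Chebyshev equation (1 - x^2) y'' - x y' + n^2 y = 0 (note the -x y' term, not -2x y') with n^2 = 36, so n = 6; the polynomial solution is T_6(x).
With y = sum_k a_k x^k, matching x^k gives (k+2)(k+1) a_{k+2} = (k^2 - n^2) a_k = (k - 6)(k + 6) a_k. The right side vanishes at k = 6, so the series with the parity of 6 terminates at degree 6.
Standard normalization: leading coefficient of T_n is 2^(n-1), so a_6 = 2^5 = 32. Work downward with a_k = (k+1)(k+2) a_{k+2} / ((k - 6)(k + 6)):
  a_4 = (5)(6)(32) / ((4 - 6)(4 + 6)) = 960/(-20) = -48
  a_2 = (3)(4)(-48) / ((2 - 6)(2 + 6)) = -576/(-32) = 18
  a_0 = (1)(2)(18) / ((0 - 6)(0 + 6)) = 36/(-36) = -1
Hence T_6(x) = 32 x^6 - 48 x^4 + 18 x^2 - 1.

T_6(x); series = 32 x^6 - 48 x^4 + 18 x^2 - 1


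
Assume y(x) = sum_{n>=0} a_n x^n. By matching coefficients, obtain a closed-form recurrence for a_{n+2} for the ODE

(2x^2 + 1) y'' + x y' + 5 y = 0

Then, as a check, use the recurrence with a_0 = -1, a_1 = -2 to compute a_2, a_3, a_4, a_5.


Substitute y = sum_n a_n x^n.
(1 + 2 x^2) y'' contributes (n+2)(n+1) a_{n+2} + 2 n(n-1) a_n at x^n.
x y'(x) contributes n a_n at x^n.
5 y(x) contributes 5 a_n at x^n.
Matching x^n: (n+2)(n+1) a_{n+2} + (2 n(n-1) + n + 5) a_n = 0.
Thus a_{n+2} = (-2 n(n-1) - n - 5) / ((n+1)(n+2)) * a_n.

Check with a_0 = -1, a_1 = -2 (apply the recurrence for n = 0, 1, 2, 3): a_0 = -1, a_1 = -2, a_2 = 5/2, a_3 = 2, a_4 = -55/24, a_5 = -2.

a_(n+2) = (-2 n(n-1) - n - 5) / ((n+1)(n+2)) * a_n; check: a_0 = -1, a_1 = -2, a_2 = 5/2, a_3 = 2, a_4 = -55/24, a_5 = -2


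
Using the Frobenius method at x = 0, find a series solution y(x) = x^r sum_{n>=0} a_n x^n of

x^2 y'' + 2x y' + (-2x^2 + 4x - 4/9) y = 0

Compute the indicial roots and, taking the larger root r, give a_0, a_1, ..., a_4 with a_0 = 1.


Write in Frobenius form y'' + (p(x)/x) y' + (q(x)/x^2) y = 0:
  p(x) = 2,  q(x) = -2x^2 + 4x - 4/9.
Indicial equation: r(r-1) + (2) r + (-4/9) = 0 -> roots r_1 = 1/3, r_2 = -4/3.
Take r = r_1 = 1/3. Let y(x) = x^r sum_{n>=0} a_n x^n with a_0 = 1.
Substitute y = x^r sum a_n x^n and match x^{r+n}. The recurrence is
  D(n) a_n + 4 a_{n-1} - 2 a_{n-2} = 0,  where D(n) = (r+n)(r+n-1) + (2)(r+n) + (-4/9).
  a_n = [-4 a_{n-1} + 2 a_{n-2}] / D(n).
Since the indicial polynomial factors as (r - r_1)(r - r_2), D(n) = (r_1 + n - r_1)(r_1 + n - r_2) = n(n + 5/3).
Evaluating step by step (a_0 = 1):
  n = 1: D(1) = 1(1 + 5/3) = 8/3; numerator = -4(1) = -4; a_1 = (-4)/(8/3) = -3/2
  n = 2: D(2) = 2(2 + 5/3) = 22/3; numerator = -4(-3/2) + 2(1) = 8; a_2 = (8)/(22/3) = 12/11
  n = 3: D(3) = 3(3 + 5/3) = 14; numerator = -4(12/11) + 2(-3/2) = -81/11; a_3 = (-81/11)/(14) = -81/154
  n = 4: D(4) = 4(4 + 5/3) = 68/3; numerator = -4(-81/154) + 2(12/11) = 30/7; a_4 = (30/7)/(68/3) = 45/238

r = 1/3; a_0 = 1; a_1 = -3/2; a_2 = 12/11; a_3 = -81/154; a_4 = 45/238


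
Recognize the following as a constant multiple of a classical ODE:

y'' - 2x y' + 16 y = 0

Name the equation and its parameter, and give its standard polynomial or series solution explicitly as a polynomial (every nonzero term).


The equation is already in a standard form:  y'' - 2x y' + 16 y = 0.
This matches the Hermite equation y'' - 2x y' + 2n y = 0 with 2n = 16, so n = 8; the polynomial solution is H_8(x).
With y = sum_k a_k x^k, matching x^k gives (k+2)(k+1) a_{k+2} = 2(k - n) a_k = 2(k - 8) a_k. The right side vanishes at k = 8, so the series with the parity of 8 terminates at degree 8.
Standard normalization: leading coefficient of H_n is 2^n, so a_8 = 2^8 = 256. Work downward with a_k = (k+1)(k+2) a_{k+2} / (2(k - n)):
  a_6 = (7)(8)(256) / (2(6 - 8)) = 14336/(-4) = -3584
  a_4 = (5)(6)(-3584) / (2(4 - 8)) = -107520/(-8) = 13440
  a_2 = (3)(4)(13440) / (2(2 - 8)) = 161280/(-12) = -13440
  a_0 = (1)(2)(-13440) / (2(0 - 8)) = -26880/(-16) = 1680
Hence H_8(x) = 256 x^8 - 3584 x^6 + 13440 x^4 - 13440 x^2 + 1680.

H_8(x); series = 256 x^8 - 3584 x^6 + 13440 x^4 - 13440 x^2 + 1680


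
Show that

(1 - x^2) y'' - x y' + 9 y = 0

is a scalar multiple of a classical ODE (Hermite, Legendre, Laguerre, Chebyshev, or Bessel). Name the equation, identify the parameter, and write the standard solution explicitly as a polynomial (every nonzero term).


The equation is already in a standard form:  (1 - x^2) y'' - x y' + 9 y = 0.
This matches the Chebyshev equation (1 - x^2) y'' - x y' + n^2 y = 0 (note the -x y' term, not -2x y') with n^2 = 9, so n = 3; the polynomial solution is T_3(x).
With y = sum_k a_k x^k, matching x^k gives (k+2)(k+1) a_{k+2} = (k^2 - n^2) a_k = (k - 3)(k + 3) a_k. The right side vanishes at k = 3, so the series with the parity of 3 terminates at degree 3.
Standard normalization: leading coefficient of T_n is 2^(n-1), so a_3 = 2^2 = 4. Work downward with a_k = (k+1)(k+2) a_{k+2} / ((k - 3)(k + 3)):
  a_1 = (2)(3)(4) / ((1 - 3)(1 + 3)) = 24/(-8) = -3
Hence T_3(x) = 4 x^3 - 3 x.

T_3(x); series = 4 x^3 - 3 x


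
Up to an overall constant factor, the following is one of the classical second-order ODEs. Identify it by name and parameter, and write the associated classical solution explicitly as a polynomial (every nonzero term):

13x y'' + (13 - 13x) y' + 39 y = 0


All three coefficients share the factor 13; dividing through by 13 gives  x y'' + (1 - x) y' + 3 y = 0.
This matches the Laguerre equation x y'' + (1 - x) y' + n y = 0 with n = 3; the polynomial solution is L_3(x).
With y = sum_k a_k x^k, matching x^k gives (k+1)k a_{k+1} + (k+1) a_{k+1} - k a_k + n a_k = 0, i.e. (k+1)^2 a_{k+1} = (k - n) a_k = (k - 3) a_k. The right side vanishes at k = 3, so the series terminates at degree 3.
Standard normalization L_n(0) = 1 gives a_0 = 1. Work upward with a_{k+1} = (k - 3) a_k / (k+1)^2:
  a_1 = (0 - 3)(1) / 1^2 = -3/1 = -3
  a_2 = (1 - 3)(-3) / 2^2 = 6/4 = 3/2
  a_3 = (2 - 3)(3/2) / 3^2 = (-3/2)/9 = -1/6
Hence L_3(x) = -x^3/6 + 3 x^2/2 - 3 x + 1.

L_3(x); series = -x^3/6 + 3 x^2/2 - 3 x + 1


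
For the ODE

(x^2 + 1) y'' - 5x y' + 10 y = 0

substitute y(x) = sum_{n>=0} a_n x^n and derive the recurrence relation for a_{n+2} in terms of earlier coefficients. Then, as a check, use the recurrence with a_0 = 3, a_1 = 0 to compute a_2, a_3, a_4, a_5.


Substitute y = sum_n a_n x^n.
(1 + 1 x^2) y'' contributes (n+2)(n+1) a_{n+2} + n(n-1) a_n at x^n.
-5 x y'(x) contributes -5 n a_n at x^n.
10 y(x) contributes 10 a_n at x^n.
Matching x^n: (n+2)(n+1) a_{n+2} + (n(n-1) - 5 n + 10) a_n = 0.
Thus a_{n+2} = (-n(n-1) + 5 n - 10) / ((n+1)(n+2)) * a_n.

Check with a_0 = 3, a_1 = 0 (apply the recurrence for n = 0, 1, 2, 3): a_0 = 3, a_1 = 0, a_2 = -15, a_3 = 0, a_4 = 5/2, a_5 = 0.

a_(n+2) = (-n(n-1) + 5 n - 10) / ((n+1)(n+2)) * a_n; check: a_0 = 3, a_1 = 0, a_2 = -15, a_3 = 0, a_4 = 5/2, a_5 = 0


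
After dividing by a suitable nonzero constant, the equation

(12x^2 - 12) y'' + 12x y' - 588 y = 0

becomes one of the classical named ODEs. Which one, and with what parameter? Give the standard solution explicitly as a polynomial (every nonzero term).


All three coefficients share the factor -12; dividing through by -12 gives  (1 - x^2) y'' - x y' + 49 y = 0.
This matches the Chebyshev equation (1 - x^2) y'' - x y' + n^2 y = 0 (note the -x y' term, not -2x y') with n^2 = 49, so n = 7; the polynomial solution is T_7(x).
With y = sum_k a_k x^k, matching x^k gives (k+2)(k+1) a_{k+2} = (k^2 - n^2) a_k = (k - 7)(k + 7) a_k. The right side vanishes at k = 7, so the series with the parity of 7 terminates at degree 7.
Standard normalization: leading coefficient of T_n is 2^(n-1), so a_7 = 2^6 = 64. Work downward with a_k = (k+1)(k+2) a_{k+2} / ((k - 7)(k + 7)):
  a_5 = (6)(7)(64) / ((5 - 7)(5 + 7)) = 2688/(-24) = -112
  a_3 = (4)(5)(-112) / ((3 - 7)(3 + 7)) = -2240/(-40) = 56
  a_1 = (2)(3)(56) / ((1 - 7)(1 + 7)) = 336/(-48) = -7
Hence T_7(x) = 64 x^7 - 112 x^5 + 56 x^3 - 7 x.

T_7(x); series = 64 x^7 - 112 x^5 + 56 x^3 - 7 x


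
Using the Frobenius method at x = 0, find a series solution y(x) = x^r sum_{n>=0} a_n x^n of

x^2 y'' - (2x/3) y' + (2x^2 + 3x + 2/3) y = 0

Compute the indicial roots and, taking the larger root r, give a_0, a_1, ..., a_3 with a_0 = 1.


Write in Frobenius form y'' + (p(x)/x) y' + (q(x)/x^2) y = 0:
  p(x) = -2/3,  q(x) = 2x^2 + 3x + 2/3.
Indicial equation: r(r-1) + (-2/3) r + (2/3) = 0 -> roots r_1 = 1, r_2 = 2/3.
Take r = r_1 = 1. Let y(x) = x^r sum_{n>=0} a_n x^n with a_0 = 1.
Substitute y = x^r sum a_n x^n and match x^{r+n}. The recurrence is
  D(n) a_n + 3 a_{n-1} + 2 a_{n-2} = 0,  where D(n) = (r+n)(r+n-1) + (-2/3)(r+n) + (2/3).
  a_n = [-3 a_{n-1} - 2 a_{n-2}] / D(n).
Since the indicial polynomial factors as (r - r_1)(r - r_2), D(n) = (r_1 + n - r_1)(r_1 + n - r_2) = n(n + 1/3).
Evaluating step by step (a_0 = 1):
  n = 1: D(1) = 1(1 + 1/3) = 4/3; numerator = -3(1) = -3; a_1 = (-3)/(4/3) = -9/4
  n = 2: D(2) = 2(2 + 1/3) = 14/3; numerator = -3(-9/4) - 2(1) = 19/4; a_2 = (19/4)/(14/3) = 57/56
  n = 3: D(3) = 3(3 + 1/3) = 10; numerator = -3(57/56) - 2(-9/4) = 81/56; a_3 = (81/56)/(10) = 81/560

r = 1; a_0 = 1; a_1 = -9/4; a_2 = 57/56; a_3 = 81/560


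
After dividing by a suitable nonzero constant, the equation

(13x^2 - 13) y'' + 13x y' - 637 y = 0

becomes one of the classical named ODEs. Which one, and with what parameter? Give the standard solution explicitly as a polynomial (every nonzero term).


All three coefficients share the factor -13; dividing through by -13 gives  (1 - x^2) y'' - x y' + 49 y = 0.
This matches the Chebyshev equation (1 - x^2) y'' - x y' + n^2 y = 0 (note the -x y' term, not -2x y') with n^2 = 49, so n = 7; the polynomial solution is T_7(x).
With y = sum_k a_k x^k, matching x^k gives (k+2)(k+1) a_{k+2} = (k^2 - n^2) a_k = (k - 7)(k + 7) a_k. The right side vanishes at k = 7, so the series with the parity of 7 terminates at degree 7.
Standard normalization: leading coefficient of T_n is 2^(n-1), so a_7 = 2^6 = 64. Work downward with a_k = (k+1)(k+2) a_{k+2} / ((k - 7)(k + 7)):
  a_5 = (6)(7)(64) / ((5 - 7)(5 + 7)) = 2688/(-24) = -112
  a_3 = (4)(5)(-112) / ((3 - 7)(3 + 7)) = -2240/(-40) = 56
  a_1 = (2)(3)(56) / ((1 - 7)(1 + 7)) = 336/(-48) = -7
Hence T_7(x) = 64 x^7 - 112 x^5 + 56 x^3 - 7 x.

T_7(x); series = 64 x^7 - 112 x^5 + 56 x^3 - 7 x


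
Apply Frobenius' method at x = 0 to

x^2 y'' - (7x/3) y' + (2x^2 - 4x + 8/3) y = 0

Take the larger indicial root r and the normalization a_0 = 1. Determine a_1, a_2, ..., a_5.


Write in Frobenius form y'' + (p(x)/x) y' + (q(x)/x^2) y = 0:
  p(x) = -7/3,  q(x) = 2x^2 - 4x + 8/3.
Indicial equation: r(r-1) + (-7/3) r + (8/3) = 0 -> roots r_1 = 2, r_2 = 4/3.
Take r = r_1 = 2. Let y(x) = x^r sum_{n>=0} a_n x^n with a_0 = 1.
Substitute y = x^r sum a_n x^n and match x^{r+n}. The recurrence is
  D(n) a_n - 4 a_{n-1} + 2 a_{n-2} = 0,  where D(n) = (r+n)(r+n-1) + (-7/3)(r+n) + (8/3).
  a_n = [4 a_{n-1} - 2 a_{n-2}] / D(n).
Since the indicial polynomial factors as (r - r_1)(r - r_2), D(n) = (r_1 + n - r_1)(r_1 + n - r_2) = n(n + 2/3).
Evaluating step by step (a_0 = 1):
  n = 1: D(1) = 1(1 + 2/3) = 5/3; numerator = 4(1) = 4; a_1 = (4)/(5/3) = 12/5
  n = 2: D(2) = 2(2 + 2/3) = 16/3; numerator = 4(12/5) - 2(1) = 38/5; a_2 = (38/5)/(16/3) = 57/40
  n = 3: D(3) = 3(3 + 2/3) = 11; numerator = 4(57/40) - 2(12/5) = 9/10; a_3 = (9/10)/(11) = 9/110
  n = 4: D(4) = 4(4 + 2/3) = 56/3; numerator = 4(9/110) - 2(57/40) = -111/44; a_4 = (-111/44)/(56/3) = -333/2464
  n = 5: D(5) = 5(5 + 2/3) = 85/3; numerator = 4(-333/2464) - 2(9/110) = -2169/3080; a_5 = (-2169/3080)/(85/3) = -6507/261800

r = 2; a_0 = 1; a_1 = 12/5; a_2 = 57/40; a_3 = 9/110; a_4 = -333/2464; a_5 = -6507/261800


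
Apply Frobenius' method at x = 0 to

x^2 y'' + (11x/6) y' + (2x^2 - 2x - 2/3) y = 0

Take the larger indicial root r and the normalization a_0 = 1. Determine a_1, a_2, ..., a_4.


Write in Frobenius form y'' + (p(x)/x) y' + (q(x)/x^2) y = 0:
  p(x) = 11/6,  q(x) = 2x^2 - 2x - 2/3.
Indicial equation: r(r-1) + (11/6) r + (-2/3) = 0 -> roots r_1 = 1/2, r_2 = -4/3.
Take r = r_1 = 1/2. Let y(x) = x^r sum_{n>=0} a_n x^n with a_0 = 1.
Substitute y = x^r sum a_n x^n and match x^{r+n}. The recurrence is
  D(n) a_n - 2 a_{n-1} + 2 a_{n-2} = 0,  where D(n) = (r+n)(r+n-1) + (11/6)(r+n) + (-2/3).
  a_n = [2 a_{n-1} - 2 a_{n-2}] / D(n).
Since the indicial polynomial factors as (r - r_1)(r - r_2), D(n) = (r_1 + n - r_1)(r_1 + n - r_2) = n(n + 11/6).
Evaluating step by step (a_0 = 1):
  n = 1: D(1) = 1(1 + 11/6) = 17/6; numerator = 2(1) = 2; a_1 = (2)/(17/6) = 12/17
  n = 2: D(2) = 2(2 + 11/6) = 23/3; numerator = 2(12/17) - 2(1) = -10/17; a_2 = (-10/17)/(23/3) = -30/391
  n = 3: D(3) = 3(3 + 11/6) = 29/2; numerator = 2(-30/391) - 2(12/17) = -36/23; a_3 = (-36/23)/(29/2) = -72/667
  n = 4: D(4) = 4(4 + 11/6) = 70/3; numerator = 2(-72/667) - 2(-30/391) = -708/11339; a_4 = (-708/11339)/(70/3) = -1062/396865

r = 1/2; a_0 = 1; a_1 = 12/17; a_2 = -30/391; a_3 = -72/667; a_4 = -1062/396865


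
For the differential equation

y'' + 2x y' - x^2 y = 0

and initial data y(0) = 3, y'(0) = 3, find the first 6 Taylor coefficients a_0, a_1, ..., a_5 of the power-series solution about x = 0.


Ansatz: y(x) = sum_{n>=0} a_n x^n, so y'(x) = sum_{n>=1} n a_n x^(n-1) and y''(x) = sum_{n>=2} n(n-1) a_n x^(n-2).
Substitute into P(x) y'' + Q(x) y' + R(x) y = 0 with P(x) = 1, Q(x) = 2x, R(x) = -x^2, and match powers of x.
Initial conditions: a_0 = 3, a_1 = 3.
Setting the coefficient of each power of x to zero and solving order by order (substituting the coefficients already found):
  x^0: 2 a_2 = 0  ->  a_2 = 0
  x^1: 6 a_3 + 2 a_1 = 0  ->  6 a_3 = -2 a_1 = -6  ->  a_3 = -1
  x^2: 12 a_4 + 4 a_2 - a_0 = 0  ->  12 a_4 = -4 a_2 + a_0 = 3  ->  a_4 = 1/4
  x^3: 20 a_5 + 6 a_3 - a_1 = 0  ->  20 a_5 = -6 a_3 + a_1 = 9  ->  a_5 = 9/20
Truncated series: y(x) = 3 + 3 x - x^3 + (1/4) x^4 + (9/20) x^5 + O(x^6).

a_0 = 3; a_1 = 3; a_2 = 0; a_3 = -1; a_4 = 1/4; a_5 = 9/20


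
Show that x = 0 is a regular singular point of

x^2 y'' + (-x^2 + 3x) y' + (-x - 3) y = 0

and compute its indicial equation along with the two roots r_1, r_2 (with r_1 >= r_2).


Divide by x^2 to reach normal form y'' + P_1(x) y' + P_2(x) y = 0 with P_1(x) = -1 + 3/x and P_2(x) = -1/x - 3/x^2.
x = 0 is a singular point because the y'-coefficient -1 + 3/x has a pole at x = 0 and the y-coefficient -1/x - 3/x^2 has a pole at x = 0.
It is a regular singular point because x P_1(x) = p(x) = 3 - x and x^2 P_2(x) = q(x) = -x - 3 are polynomials, hence analytic at x = 0.
p(0) = 3,  q(0) = -3.
Indicial equation: r(r-1) + p(0) r + q(0) = 0, i.e. r^2 + (p(0) - 1) r + q(0) = 0, i.e. r^2 + 2 r - 3 = 0.
Discriminant: (2)^2 - 4(-3) = 16, so r = (-2 ± 4)/2.
Solving: r_1 = 1, r_2 = -3.

indicial: r^2 + 2 r - 3 = 0; roots r_1 = 1, r_2 = -3


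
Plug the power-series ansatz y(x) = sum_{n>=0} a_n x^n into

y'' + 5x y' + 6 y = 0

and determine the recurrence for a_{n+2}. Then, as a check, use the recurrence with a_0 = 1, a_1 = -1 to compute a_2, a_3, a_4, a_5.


Substitute y = sum_n a_n x^n.
y''(x) has coefficient (n+2)(n+1) a_{n+2} at x^n;
5 x y'(x) has coefficient 5 n a_n at x^n (shift);
6 y(x) has coefficient 6 a_n at x^n.
Matching x^n: (n+2)(n+1) a_{n+2} + (5n + 6) a_n = 0.
Thus a_{n+2} = (-5n - 6) / ((n+1)(n+2)) * a_n.

Check with a_0 = 1, a_1 = -1 (apply the recurrence for n = 0, 1, 2, 3): a_0 = 1, a_1 = -1, a_2 = -3, a_3 = 11/6, a_4 = 4, a_5 = -77/40.

a_(n+2) = (-5n - 6) / ((n+1)(n+2)) * a_n; check: a_0 = 1, a_1 = -1, a_2 = -3, a_3 = 11/6, a_4 = 4, a_5 = -77/40


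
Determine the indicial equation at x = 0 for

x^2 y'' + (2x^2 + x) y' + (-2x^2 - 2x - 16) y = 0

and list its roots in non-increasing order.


Divide by x^2 to reach normal form y'' + P_1(x) y' + P_2(x) y = 0 with P_1(x) = 2 + 1/x and P_2(x) = -2 - 2/x - 16/x^2.
x = 0 is a singular point because the y'-coefficient 2 + 1/x has a pole at x = 0 and the y-coefficient -2 - 2/x - 16/x^2 has a pole at x = 0.
It is a regular singular point because x P_1(x) = p(x) = 2x + 1 and x^2 P_2(x) = q(x) = -2x^2 - 2x - 16 are polynomials, hence analytic at x = 0.
p(0) = 1,  q(0) = -16.
Indicial equation: r(r-1) + p(0) r + q(0) = 0, i.e. r^2 + (p(0) - 1) r + q(0) = 0, i.e. r^2 - 16 = 0.
Discriminant: (0)^2 - 4(-16) = 64, so r = (0 ± 8)/2.
Solving: r_1 = 4, r_2 = -4.

indicial: r^2 - 16 = 0; roots r_1 = 4, r_2 = -4


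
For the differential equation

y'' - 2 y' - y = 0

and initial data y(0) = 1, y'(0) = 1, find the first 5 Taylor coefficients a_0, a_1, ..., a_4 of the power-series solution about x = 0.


Ansatz: y(x) = sum_{n>=0} a_n x^n, so y'(x) = sum_{n>=1} n a_n x^(n-1) and y''(x) = sum_{n>=2} n(n-1) a_n x^(n-2).
Substitute into P(x) y'' + Q(x) y' + R(x) y = 0 with P(x) = 1, Q(x) = -2, R(x) = -1, and match powers of x.
Initial conditions: a_0 = 1, a_1 = 1.
Setting the coefficient of each power of x to zero and solving order by order (substituting the coefficients already found):
  x^0: 2 a_2 - 2 a_1 - a_0 = 0  ->  2 a_2 = 2 a_1 + a_0 = 3  ->  a_2 = 3/2
  x^1: 6 a_3 - 4 a_2 - a_1 = 0  ->  6 a_3 = 4 a_2 + a_1 = 7  ->  a_3 = 7/6
  x^2: 12 a_4 - 6 a_3 - a_2 = 0  ->  12 a_4 = 6 a_3 + a_2 = 17/2  ->  a_4 = 17/24
Truncated series: y(x) = 1 + x + (3/2) x^2 + (7/6) x^3 + (17/24) x^4 + O(x^5).

a_0 = 1; a_1 = 1; a_2 = 3/2; a_3 = 7/6; a_4 = 17/24


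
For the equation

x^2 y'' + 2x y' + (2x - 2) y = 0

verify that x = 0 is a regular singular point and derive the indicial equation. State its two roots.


Divide by x^2 to reach normal form y'' + P_1(x) y' + P_2(x) y = 0 with P_1(x) = 2/x and P_2(x) = 2/x - 2/x^2.
x = 0 is a singular point because the y'-coefficient 2/x has a pole at x = 0 and the y-coefficient 2/x - 2/x^2 has a pole at x = 0.
It is a regular singular point because x P_1(x) = p(x) = 2 and x^2 P_2(x) = q(x) = 2x - 2 are polynomials, hence analytic at x = 0.
p(0) = 2,  q(0) = -2.
Indicial equation: r(r-1) + p(0) r + q(0) = 0, i.e. r^2 + (p(0) - 1) r + q(0) = 0, i.e. r^2 + 1 r - 2 = 0.
Discriminant: (1)^2 - 4(-2) = 9, so r = (-1 ± 3)/2.
Solving: r_1 = 1, r_2 = -2.

indicial: r^2 + 1 r - 2 = 0; roots r_1 = 1, r_2 = -2


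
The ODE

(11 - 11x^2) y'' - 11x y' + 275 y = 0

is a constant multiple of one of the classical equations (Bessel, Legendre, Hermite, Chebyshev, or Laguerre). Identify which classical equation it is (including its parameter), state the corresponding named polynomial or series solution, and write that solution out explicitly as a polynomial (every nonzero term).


All three coefficients share the factor 11; dividing through by 11 gives  (1 - x^2) y'' - x y' + 25 y = 0.
This matches the Chebyshev equation (1 - x^2) y'' - x y' + n^2 y = 0 (note the -x y' term, not -2x y') with n^2 = 25, so n = 5; the polynomial solution is T_5(x).
With y = sum_k a_k x^k, matching x^k gives (k+2)(k+1) a_{k+2} = (k^2 - n^2) a_k = (k - 5)(k + 5) a_k. The right side vanishes at k = 5, so the series with the parity of 5 terminates at degree 5.
Standard normalization: leading coefficient of T_n is 2^(n-1), so a_5 = 2^4 = 16. Work downward with a_k = (k+1)(k+2) a_{k+2} / ((k - 5)(k + 5)):
  a_3 = (4)(5)(16) / ((3 - 5)(3 + 5)) = 320/(-16) = -20
  a_1 = (2)(3)(-20) / ((1 - 5)(1 + 5)) = -120/(-24) = 5
Hence T_5(x) = 16 x^5 - 20 x^3 + 5 x.

T_5(x); series = 16 x^5 - 20 x^3 + 5 x


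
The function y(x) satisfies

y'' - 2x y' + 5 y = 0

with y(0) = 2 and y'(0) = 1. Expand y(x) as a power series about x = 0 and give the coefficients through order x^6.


Ansatz: y(x) = sum_{n>=0} a_n x^n, so y'(x) = sum_{n>=1} n a_n x^(n-1) and y''(x) = sum_{n>=2} n(n-1) a_n x^(n-2).
Substitute into P(x) y'' + Q(x) y' + R(x) y = 0 with P(x) = 1, Q(x) = -2x, R(x) = 5, and match powers of x.
Initial conditions: a_0 = 2, a_1 = 1.
Setting the coefficient of each power of x to zero and solving order by order (substituting the coefficients already found):
  x^0: 2 a_2 + 5 a_0 = 0  ->  2 a_2 = -5 a_0 = -10  ->  a_2 = -5
  x^1: 6 a_3 + 3 a_1 = 0  ->  6 a_3 = -3 a_1 = -3  ->  a_3 = -1/2
  x^2: 12 a_4 + a_2 = 0  ->  12 a_4 = -a_2 = 5  ->  a_4 = 5/12
  x^3: 20 a_5 - a_3 = 0  ->  20 a_5 = a_3 = -1/2  ->  a_5 = -1/40
  x^4: 30 a_6 - 3 a_4 = 0  ->  30 a_6 = 3 a_4 = 5/4  ->  a_6 = 1/24
Truncated series: y(x) = 2 + x - 5 x^2 - (1/2) x^3 + (5/12) x^4 - (1/40) x^5 + (1/24) x^6 + O(x^7).

a_0 = 2; a_1 = 1; a_2 = -5; a_3 = -1/2; a_4 = 5/12; a_5 = -1/40; a_6 = 1/24


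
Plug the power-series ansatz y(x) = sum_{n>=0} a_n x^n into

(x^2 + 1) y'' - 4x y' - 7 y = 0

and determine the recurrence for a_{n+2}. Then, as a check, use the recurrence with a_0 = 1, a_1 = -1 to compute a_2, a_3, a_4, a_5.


Substitute y = sum_n a_n x^n.
(1 + 1 x^2) y'' contributes (n+2)(n+1) a_{n+2} + n(n-1) a_n at x^n.
-4 x y'(x) contributes -4 n a_n at x^n.
-7 y(x) contributes -7 a_n at x^n.
Matching x^n: (n+2)(n+1) a_{n+2} + (n(n-1) - 4 n - 7) a_n = 0.
Thus a_{n+2} = (-n(n-1) + 4 n + 7) / ((n+1)(n+2)) * a_n.

Check with a_0 = 1, a_1 = -1 (apply the recurrence for n = 0, 1, 2, 3): a_0 = 1, a_1 = -1, a_2 = 7/2, a_3 = -11/6, a_4 = 91/24, a_5 = -143/120.

a_(n+2) = (-n(n-1) + 4 n + 7) / ((n+1)(n+2)) * a_n; check: a_0 = 1, a_1 = -1, a_2 = 7/2, a_3 = -11/6, a_4 = 91/24, a_5 = -143/120


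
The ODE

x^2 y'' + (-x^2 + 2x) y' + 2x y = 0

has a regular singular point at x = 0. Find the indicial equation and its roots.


Divide by x^2 to reach normal form y'' + P_1(x) y' + P_2(x) y = 0 with P_1(x) = -1 + 2/x and P_2(x) = 2/x.
x = 0 is a singular point because the y'-coefficient -1 + 2/x has a pole at x = 0 and the y-coefficient 2/x has a pole at x = 0.
It is a regular singular point because x P_1(x) = p(x) = 2 - x and x^2 P_2(x) = q(x) = 2x are polynomials, hence analytic at x = 0.
p(0) = 2,  q(0) = 0.
Indicial equation: r(r-1) + p(0) r + q(0) = 0, i.e. r^2 + (p(0) - 1) r + q(0) = 0, i.e. r^2 + 1 r = 0.
Discriminant: (1)^2 - 4(0) = 1, so r = (-1 ± 1)/2.
Solving: r_1 = 0, r_2 = -1.

indicial: r^2 + 1 r = 0; roots r_1 = 0, r_2 = -1


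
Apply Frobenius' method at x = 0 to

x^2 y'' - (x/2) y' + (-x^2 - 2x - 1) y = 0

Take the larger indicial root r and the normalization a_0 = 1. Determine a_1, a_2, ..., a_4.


Write in Frobenius form y'' + (p(x)/x) y' + (q(x)/x^2) y = 0:
  p(x) = -1/2,  q(x) = -x^2 - 2x - 1.
Indicial equation: r(r-1) + (-1/2) r + (-1) = 0 -> roots r_1 = 2, r_2 = -1/2.
Take r = r_1 = 2. Let y(x) = x^r sum_{n>=0} a_n x^n with a_0 = 1.
Substitute y = x^r sum a_n x^n and match x^{r+n}. The recurrence is
  D(n) a_n - 2 a_{n-1} - 1 a_{n-2} = 0,  where D(n) = (r+n)(r+n-1) + (-1/2)(r+n) + (-1).
  a_n = [2 a_{n-1} + 1 a_{n-2}] / D(n).
Since the indicial polynomial factors as (r - r_1)(r - r_2), D(n) = (r_1 + n - r_1)(r_1 + n - r_2) = n(n + 5/2).
Evaluating step by step (a_0 = 1):
  n = 1: D(1) = 1(1 + 5/2) = 7/2; numerator = 2(1) = 2; a_1 = (2)/(7/2) = 4/7
  n = 2: D(2) = 2(2 + 5/2) = 9; numerator = 2(4/7) + 1(1) = 15/7; a_2 = (15/7)/(9) = 5/21
  n = 3: D(3) = 3(3 + 5/2) = 33/2; numerator = 2(5/21) + 1(4/7) = 22/21; a_3 = (22/21)/(33/2) = 4/63
  n = 4: D(4) = 4(4 + 5/2) = 26; numerator = 2(4/63) + 1(5/21) = 23/63; a_4 = (23/63)/(26) = 23/1638

r = 2; a_0 = 1; a_1 = 4/7; a_2 = 5/21; a_3 = 4/63; a_4 = 23/1638


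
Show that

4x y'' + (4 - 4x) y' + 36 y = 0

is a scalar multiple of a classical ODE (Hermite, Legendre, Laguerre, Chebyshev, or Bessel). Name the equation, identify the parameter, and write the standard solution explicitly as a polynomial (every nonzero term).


All three coefficients share the factor 4; dividing through by 4 gives  x y'' + (1 - x) y' + 9 y = 0.
This matches the Laguerre equation x y'' + (1 - x) y' + n y = 0 with n = 9; the polynomial solution is L_9(x).
With y = sum_k a_k x^k, matching x^k gives (k+1)k a_{k+1} + (k+1) a_{k+1} - k a_k + n a_k = 0, i.e. (k+1)^2 a_{k+1} = (k - n) a_k = (k - 9) a_k. The right side vanishes at k = 9, so the series terminates at degree 9.
Standard normalization L_n(0) = 1 gives a_0 = 1. Work upward with a_{k+1} = (k - 9) a_k / (k+1)^2:
  a_1 = (0 - 9)(1) / 1^2 = -9/1 = -9
  a_2 = (1 - 9)(-9) / 2^2 = 72/4 = 18
  a_3 = (2 - 9)(18) / 3^2 = -126/9 = -14
  a_4 = (3 - 9)(-14) / 4^2 = 84/16 = 21/4
  a_5 = (4 - 9)(21/4) / 5^2 = (-105/4)/25 = -21/20
  a_6 = (5 - 9)(-21/20) / 6^2 = (21/5)/36 = 7/60
  a_7 = (6 - 9)(7/60) / 7^2 = (-7/20)/49 = -1/140
  a_8 = (7 - 9)(-1/140) / 8^2 = (1/70)/64 = 1/4480
  a_9 = (8 - 9)(1/4480) / 9^2 = (-1/4480)/81 = -1/362880
Hence L_9(x) = -x^9/362880 + x^8/4480 - x^7/140 + 7 x^6/60 - 21 x^5/20 + 21 x^4/4 - 14 x^3 + 18 x^2 - 9 x + 1.

L_9(x); series = -x^9/362880 + x^8/4480 - x^7/140 + 7 x^6/60 - 21 x^5/20 + 21 x^4/4 - 14 x^3 + 18 x^2 - 9 x + 1


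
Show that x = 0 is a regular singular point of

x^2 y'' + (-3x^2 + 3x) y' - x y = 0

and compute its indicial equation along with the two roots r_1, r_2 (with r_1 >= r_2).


Divide by x^2 to reach normal form y'' + P_1(x) y' + P_2(x) y = 0 with P_1(x) = -3 + 3/x and P_2(x) = -1/x.
x = 0 is a singular point because the y'-coefficient -3 + 3/x has a pole at x = 0 and the y-coefficient -1/x has a pole at x = 0.
It is a regular singular point because x P_1(x) = p(x) = 3 - 3x and x^2 P_2(x) = q(x) = -x are polynomials, hence analytic at x = 0.
p(0) = 3,  q(0) = 0.
Indicial equation: r(r-1) + p(0) r + q(0) = 0, i.e. r^2 + (p(0) - 1) r + q(0) = 0, i.e. r^2 + 2 r = 0.
Discriminant: (2)^2 - 4(0) = 4, so r = (-2 ± 2)/2.
Solving: r_1 = 0, r_2 = -2.

indicial: r^2 + 2 r = 0; roots r_1 = 0, r_2 = -2


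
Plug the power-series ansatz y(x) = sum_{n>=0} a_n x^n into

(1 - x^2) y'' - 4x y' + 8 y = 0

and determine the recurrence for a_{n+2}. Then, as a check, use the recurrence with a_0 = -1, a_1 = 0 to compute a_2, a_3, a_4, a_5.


Substitute y = sum_n a_n x^n.
(1 - 1 x^2) y'' contributes (n+2)(n+1) a_{n+2} - n(n-1) a_n at x^n.
-4 x y'(x) contributes -4 n a_n at x^n.
8 y(x) contributes 8 a_n at x^n.
Matching x^n: (n+2)(n+1) a_{n+2} + (-n(n-1) - 4 n + 8) a_n = 0.
Thus a_{n+2} = (n(n-1) + 4 n - 8) / ((n+1)(n+2)) * a_n.

Check with a_0 = -1, a_1 = 0 (apply the recurrence for n = 0, 1, 2, 3): a_0 = -1, a_1 = 0, a_2 = 4, a_3 = 0, a_4 = 2/3, a_5 = 0.

a_(n+2) = (n(n-1) + 4 n - 8) / ((n+1)(n+2)) * a_n; check: a_0 = -1, a_1 = 0, a_2 = 4, a_3 = 0, a_4 = 2/3, a_5 = 0


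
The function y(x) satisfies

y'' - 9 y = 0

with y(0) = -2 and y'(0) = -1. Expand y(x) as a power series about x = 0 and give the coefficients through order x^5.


Ansatz: y(x) = sum_{n>=0} a_n x^n, so y'(x) = sum_{n>=1} n a_n x^(n-1) and y''(x) = sum_{n>=2} n(n-1) a_n x^(n-2).
Substitute into P(x) y'' + Q(x) y' + R(x) y = 0 with P(x) = 1, Q(x) = 0, R(x) = -9, and match powers of x.
Initial conditions: a_0 = -2, a_1 = -1.
Setting the coefficient of each power of x to zero and solving order by order (substituting the coefficients already found):
  x^0: 2 a_2 - 9 a_0 = 0  ->  2 a_2 = 9 a_0 = -18  ->  a_2 = -9
  x^1: 6 a_3 - 9 a_1 = 0  ->  6 a_3 = 9 a_1 = -9  ->  a_3 = -3/2
  x^2: 12 a_4 - 9 a_2 = 0  ->  12 a_4 = 9 a_2 = -81  ->  a_4 = -27/4
  x^3: 20 a_5 - 9 a_3 = 0  ->  20 a_5 = 9 a_3 = -27/2  ->  a_5 = -27/40
Truncated series: y(x) = -2 - x - 9 x^2 - (3/2) x^3 - (27/4) x^4 - (27/40) x^5 + O(x^6).

a_0 = -2; a_1 = -1; a_2 = -9; a_3 = -3/2; a_4 = -27/4; a_5 = -27/40


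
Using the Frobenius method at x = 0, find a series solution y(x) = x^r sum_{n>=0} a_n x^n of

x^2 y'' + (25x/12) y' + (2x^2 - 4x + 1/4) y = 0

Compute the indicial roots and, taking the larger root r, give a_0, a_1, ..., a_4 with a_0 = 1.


Write in Frobenius form y'' + (p(x)/x) y' + (q(x)/x^2) y = 0:
  p(x) = 25/12,  q(x) = 2x^2 - 4x + 1/4.
Indicial equation: r(r-1) + (25/12) r + (1/4) = 0 -> roots r_1 = -1/3, r_2 = -3/4.
Take r = r_1 = -1/3. Let y(x) = x^r sum_{n>=0} a_n x^n with a_0 = 1.
Substitute y = x^r sum a_n x^n and match x^{r+n}. The recurrence is
  D(n) a_n - 4 a_{n-1} + 2 a_{n-2} = 0,  where D(n) = (r+n)(r+n-1) + (25/12)(r+n) + (1/4).
  a_n = [4 a_{n-1} - 2 a_{n-2}] / D(n).
Since the indicial polynomial factors as (r - r_1)(r - r_2), D(n) = (r_1 + n - r_1)(r_1 + n - r_2) = n(n + 5/12).
Evaluating step by step (a_0 = 1):
  n = 1: D(1) = 1(1 + 5/12) = 17/12; numerator = 4(1) = 4; a_1 = (4)/(17/12) = 48/17
  n = 2: D(2) = 2(2 + 5/12) = 29/6; numerator = 4(48/17) - 2(1) = 158/17; a_2 = (158/17)/(29/6) = 948/493
  n = 3: D(3) = 3(3 + 5/12) = 41/4; numerator = 4(948/493) - 2(48/17) = 1008/493; a_3 = (1008/493)/(41/4) = 4032/20213
  n = 4: D(4) = 4(4 + 5/12) = 53/3; numerator = 4(4032/20213) - 2(948/493) = -3624/1189; a_4 = (-3624/1189)/(53/3) = -10872/63017

r = -1/3; a_0 = 1; a_1 = 48/17; a_2 = 948/493; a_3 = 4032/20213; a_4 = -10872/63017


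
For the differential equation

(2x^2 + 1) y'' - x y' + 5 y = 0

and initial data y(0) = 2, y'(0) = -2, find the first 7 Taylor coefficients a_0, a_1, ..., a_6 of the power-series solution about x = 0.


Ansatz: y(x) = sum_{n>=0} a_n x^n, so y'(x) = sum_{n>=1} n a_n x^(n-1) and y''(x) = sum_{n>=2} n(n-1) a_n x^(n-2).
Substitute into P(x) y'' + Q(x) y' + R(x) y = 0 with P(x) = 2x^2 + 1, Q(x) = -x, R(x) = 5, and match powers of x.
Initial conditions: a_0 = 2, a_1 = -2.
Setting the coefficient of each power of x to zero and solving order by order (substituting the coefficients already found):
  x^0: 2 a_2 + 5 a_0 = 0  ->  2 a_2 = -5 a_0 = -10  ->  a_2 = -5
  x^1: 6 a_3 + 4 a_1 = 0  ->  6 a_3 = -4 a_1 = 8  ->  a_3 = 4/3
  x^2: 12 a_4 + 7 a_2 = 0  ->  12 a_4 = -7 a_2 = 35  ->  a_4 = 35/12
  x^3: 20 a_5 + 14 a_3 = 0  ->  20 a_5 = -14 a_3 = -56/3  ->  a_5 = -14/15
  x^4: 30 a_6 + 25 a_4 = 0  ->  30 a_6 = -25 a_4 = -875/12  ->  a_6 = -175/72
Truncated series: y(x) = 2 - 2 x - 5 x^2 + (4/3) x^3 + (35/12) x^4 - (14/15) x^5 - (175/72) x^6 + O(x^7).

a_0 = 2; a_1 = -2; a_2 = -5; a_3 = 4/3; a_4 = 35/12; a_5 = -14/15; a_6 = -175/72


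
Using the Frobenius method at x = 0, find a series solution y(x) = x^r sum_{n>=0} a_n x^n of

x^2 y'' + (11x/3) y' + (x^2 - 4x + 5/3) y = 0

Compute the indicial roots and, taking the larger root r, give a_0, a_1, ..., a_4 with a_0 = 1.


Write in Frobenius form y'' + (p(x)/x) y' + (q(x)/x^2) y = 0:
  p(x) = 11/3,  q(x) = x^2 - 4x + 5/3.
Indicial equation: r(r-1) + (11/3) r + (5/3) = 0 -> roots r_1 = -1, r_2 = -5/3.
Take r = r_1 = -1. Let y(x) = x^r sum_{n>=0} a_n x^n with a_0 = 1.
Substitute y = x^r sum a_n x^n and match x^{r+n}. The recurrence is
  D(n) a_n - 4 a_{n-1} + 1 a_{n-2} = 0,  where D(n) = (r+n)(r+n-1) + (11/3)(r+n) + (5/3).
  a_n = [4 a_{n-1} - 1 a_{n-2}] / D(n).
Since the indicial polynomial factors as (r - r_1)(r - r_2), D(n) = (r_1 + n - r_1)(r_1 + n - r_2) = n(n + 2/3).
Evaluating step by step (a_0 = 1):
  n = 1: D(1) = 1(1 + 2/3) = 5/3; numerator = 4(1) = 4; a_1 = (4)/(5/3) = 12/5
  n = 2: D(2) = 2(2 + 2/3) = 16/3; numerator = 4(12/5) - 1(1) = 43/5; a_2 = (43/5)/(16/3) = 129/80
  n = 3: D(3) = 3(3 + 2/3) = 11; numerator = 4(129/80) - 1(12/5) = 81/20; a_3 = (81/20)/(11) = 81/220
  n = 4: D(4) = 4(4 + 2/3) = 56/3; numerator = 4(81/220) - 1(129/80) = -123/880; a_4 = (-123/880)/(56/3) = -369/49280

r = -1; a_0 = 1; a_1 = 12/5; a_2 = 129/80; a_3 = 81/220; a_4 = -369/49280


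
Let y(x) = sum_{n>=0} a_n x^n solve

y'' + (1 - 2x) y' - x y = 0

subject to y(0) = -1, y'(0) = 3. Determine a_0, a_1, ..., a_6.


Ansatz: y(x) = sum_{n>=0} a_n x^n, so y'(x) = sum_{n>=1} n a_n x^(n-1) and y''(x) = sum_{n>=2} n(n-1) a_n x^(n-2).
Substitute into P(x) y'' + Q(x) y' + R(x) y = 0 with P(x) = 1, Q(x) = 1 - 2x, R(x) = -x, and match powers of x.
Initial conditions: a_0 = -1, a_1 = 3.
Setting the coefficient of each power of x to zero and solving order by order (substituting the coefficients already found):
  x^0: 2 a_2 + a_1 = 0  ->  2 a_2 = -a_1 = -3  ->  a_2 = -3/2
  x^1: 6 a_3 + 2 a_2 - 2 a_1 - a_0 = 0  ->  6 a_3 = -2 a_2 + 2 a_1 + a_0 = 8  ->  a_3 = 4/3
  x^2: 12 a_4 + 3 a_3 - 4 a_2 - a_1 = 0  ->  12 a_4 = -3 a_3 + 4 a_2 + a_1 = -7  ->  a_4 = -7/12
  x^3: 20 a_5 + 4 a_4 - 6 a_3 - a_2 = 0  ->  20 a_5 = -4 a_4 + 6 a_3 + a_2 = 53/6  ->  a_5 = 53/120
  x^4: 30 a_6 + 5 a_5 - 8 a_4 - a_3 = 0  ->  30 a_6 = -5 a_5 + 8 a_4 + a_3 = -133/24  ->  a_6 = -133/720
Truncated series: y(x) = -1 + 3 x - (3/2) x^2 + (4/3) x^3 - (7/12) x^4 + (53/120) x^5 - (133/720) x^6 + O(x^7).

a_0 = -1; a_1 = 3; a_2 = -3/2; a_3 = 4/3; a_4 = -7/12; a_5 = 53/120; a_6 = -133/720


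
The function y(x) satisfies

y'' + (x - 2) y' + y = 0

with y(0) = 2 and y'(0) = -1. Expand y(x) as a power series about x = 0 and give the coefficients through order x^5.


Ansatz: y(x) = sum_{n>=0} a_n x^n, so y'(x) = sum_{n>=1} n a_n x^(n-1) and y''(x) = sum_{n>=2} n(n-1) a_n x^(n-2).
Substitute into P(x) y'' + Q(x) y' + R(x) y = 0 with P(x) = 1, Q(x) = x - 2, R(x) = 1, and match powers of x.
Initial conditions: a_0 = 2, a_1 = -1.
Setting the coefficient of each power of x to zero and solving order by order (substituting the coefficients already found):
  x^0: 2 a_2 - 2 a_1 + a_0 = 0  ->  2 a_2 = 2 a_1 - a_0 = -4  ->  a_2 = -2
  x^1: 6 a_3 - 4 a_2 + 2 a_1 = 0  ->  6 a_3 = 4 a_2 - 2 a_1 = -6  ->  a_3 = -1
  x^2: 12 a_4 - 6 a_3 + 3 a_2 = 0  ->  12 a_4 = 6 a_3 - 3 a_2 = 0  ->  a_4 = 0
  x^3: 20 a_5 - 8 a_4 + 4 a_3 = 0  ->  20 a_5 = 8 a_4 - 4 a_3 = 4  ->  a_5 = 1/5
Truncated series: y(x) = 2 - x - 2 x^2 - x^3 + (1/5) x^5 + O(x^6).

a_0 = 2; a_1 = -1; a_2 = -2; a_3 = -1; a_4 = 0; a_5 = 1/5
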